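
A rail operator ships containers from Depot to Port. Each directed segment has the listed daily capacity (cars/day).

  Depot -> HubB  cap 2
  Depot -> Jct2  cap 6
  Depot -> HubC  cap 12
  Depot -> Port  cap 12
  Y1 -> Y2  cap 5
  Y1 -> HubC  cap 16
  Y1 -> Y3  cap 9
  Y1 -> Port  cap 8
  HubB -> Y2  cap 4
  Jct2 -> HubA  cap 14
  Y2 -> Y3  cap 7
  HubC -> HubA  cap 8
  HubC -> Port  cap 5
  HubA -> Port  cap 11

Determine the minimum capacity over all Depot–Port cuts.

28

Augment Depot→Port: bottleneck 12, flow now 12.
Augment Depot→HubC→Port: bottleneck 5, flow now 17.
Augment Depot→Jct2→HubA→Port: bottleneck 6, flow now 23.
Augment Depot→HubC→HubA→Port: bottleneck 5, flow now 28.
No augmenting path remains; maximum flow = 28.
By max-flow min-cut, the minimum cut capacity equals the max flow.
In the residual graph, reachable from Depot: {Depot, HubB, Jct2, Y2, HubC, HubA, Y3}.
Min-cut edges: Depot→Port (12), HubC→Port (5), HubA→Port (11); capacity 12 + 5 + 11 = 28.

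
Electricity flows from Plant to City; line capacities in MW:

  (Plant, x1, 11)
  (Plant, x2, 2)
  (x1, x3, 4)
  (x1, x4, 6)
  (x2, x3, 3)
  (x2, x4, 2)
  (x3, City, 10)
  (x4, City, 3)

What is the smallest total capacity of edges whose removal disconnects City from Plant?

Augment Plant→x1→x3→City: bottleneck 4, flow now 4.
Augment Plant→x1→x4→City: bottleneck 3, flow now 7.
Augment Plant→x2→x3→City: bottleneck 2, flow now 9.
No augmenting path remains; maximum flow = 9.
By max-flow min-cut, the minimum cut capacity equals the max flow.
In the residual graph, reachable from Plant: {Plant, x1, x4}.
Min-cut edges: Plant→x2 (2), x1→x3 (4), x4→City (3); capacity 2 + 4 + 3 = 9.

9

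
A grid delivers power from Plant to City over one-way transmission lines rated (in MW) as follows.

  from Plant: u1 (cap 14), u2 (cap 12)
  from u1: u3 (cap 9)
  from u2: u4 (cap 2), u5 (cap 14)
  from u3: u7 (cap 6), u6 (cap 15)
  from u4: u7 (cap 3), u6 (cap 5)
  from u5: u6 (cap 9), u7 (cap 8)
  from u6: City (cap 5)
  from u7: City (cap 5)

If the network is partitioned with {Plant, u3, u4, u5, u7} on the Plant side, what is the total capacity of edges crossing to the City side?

Edges leaving {Plant, u3, u4, u5, u7}: Plant→u1 (14), Plant→u2 (12), u3→u6 (15), u4→u6 (5), u5→u6 (9), u7→City (5).
Cut capacity = 14 + 12 + 15 + 5 + 9 + 5 = 60.

60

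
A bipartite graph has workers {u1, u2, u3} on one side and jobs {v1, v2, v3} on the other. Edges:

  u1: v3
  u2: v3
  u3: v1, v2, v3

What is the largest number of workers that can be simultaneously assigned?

2

Unit-capacity flow: source→left, listed edges, right→sink; max matching = max flow.
Augmenting path u1→v3 (+1); matched 1.
Augmenting path u3→v1 (+1); matched 2.
No augmenting path remains; maximum matching = 2.
König certificate: {u3, v3} is a vertex cover of size 2 (every listed pair touches it), so no matching can be larger.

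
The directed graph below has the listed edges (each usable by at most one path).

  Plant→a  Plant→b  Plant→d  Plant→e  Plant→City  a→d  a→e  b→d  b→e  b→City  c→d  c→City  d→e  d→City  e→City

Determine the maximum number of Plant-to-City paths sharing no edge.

Assign every edge capacity 1; by Menger, the answer equals the max flow.
Path Plant→City (+1); total 1.
Path Plant→b→City (+1); total 2.
Path Plant→d→City (+1); total 3.
Path Plant→e→City (+1); total 4.
No residual Plant→City path; max flow = 4.
Certifying cut of size 4: {Plant→City, Plant→b, d→City, e→City}.

4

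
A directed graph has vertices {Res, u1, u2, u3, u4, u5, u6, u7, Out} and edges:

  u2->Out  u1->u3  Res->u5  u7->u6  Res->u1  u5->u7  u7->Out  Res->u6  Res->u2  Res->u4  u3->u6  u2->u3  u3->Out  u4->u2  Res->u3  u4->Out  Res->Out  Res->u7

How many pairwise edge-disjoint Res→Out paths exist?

5

Assign every edge capacity 1; by Menger, the answer equals the max flow.
Path Res→Out (+1); total 1.
Path Res→u2→Out (+1); total 2.
Path Res→u3→Out (+1); total 3.
Path Res→u4→Out (+1); total 4.
Path Res→u7→Out (+1); total 5.
No residual Res→Out path; max flow = 5.
Certifying cut of size 5: {Res→Out, Res→u2, Res→u4, u3→Out, u7→Out}.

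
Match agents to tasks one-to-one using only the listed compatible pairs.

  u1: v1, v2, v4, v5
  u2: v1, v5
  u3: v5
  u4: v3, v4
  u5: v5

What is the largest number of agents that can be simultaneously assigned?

Unit-capacity flow: source→left, listed edges, right→sink; max matching = max flow.
Augmenting path u1→v1 (+1); matched 1.
Augmenting path u2→v5 (+1); matched 2.
Augmenting path u4→v3 (+1); matched 3.
Augmenting path u3→v5→u2→v1→u1→v2 (+1); matched 4.
No augmenting path remains; maximum matching = 4.
König certificate: {u1, u2, u4, v5} is a vertex cover of size 4 (every listed pair touches it), so no matching can be larger.

4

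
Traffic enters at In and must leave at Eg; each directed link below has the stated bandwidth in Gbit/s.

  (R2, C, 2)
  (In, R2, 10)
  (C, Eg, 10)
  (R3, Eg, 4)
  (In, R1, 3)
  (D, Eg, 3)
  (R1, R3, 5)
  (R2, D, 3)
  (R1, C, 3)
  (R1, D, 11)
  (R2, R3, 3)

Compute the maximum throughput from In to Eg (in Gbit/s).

Augment In→R1→R3→Eg: bottleneck 3, flow now 3.
Augment In→R2→R3→Eg: bottleneck 1, flow now 4.
Augment In→R2→C→Eg: bottleneck 2, flow now 6.
Augment In→R2→D→Eg: bottleneck 3, flow now 9.
Augment In→R2→R3→R1→C→Eg: bottleneck 2, flow now 11. (uses reverse residual edge)
No augmenting path remains; maximum flow = 11.
In the residual graph, reachable from In: {In, R2}.
Min-cut edges: In→R1 (3), R2→R3 (3), R2→C (2), R2→D (3); capacity 3 + 3 + 2 + 3 = 11.
This cut is saturated, so no flow can exceed 11.

11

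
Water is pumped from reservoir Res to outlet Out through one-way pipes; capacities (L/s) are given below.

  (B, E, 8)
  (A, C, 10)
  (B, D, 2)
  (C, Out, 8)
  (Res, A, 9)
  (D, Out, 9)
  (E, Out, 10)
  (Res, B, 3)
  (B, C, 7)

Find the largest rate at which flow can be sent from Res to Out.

11

Augment Res→A→C→Out: bottleneck 8, flow now 8.
Augment Res→B→D→Out: bottleneck 2, flow now 10.
Augment Res→B→E→Out: bottleneck 1, flow now 11.
No augmenting path remains; maximum flow = 11.
In the residual graph, reachable from Res: {Res, A, C}.
Min-cut edges: Res→B (3), C→Out (8); capacity 3 + 8 = 11.
This cut is saturated, so no flow can exceed 11.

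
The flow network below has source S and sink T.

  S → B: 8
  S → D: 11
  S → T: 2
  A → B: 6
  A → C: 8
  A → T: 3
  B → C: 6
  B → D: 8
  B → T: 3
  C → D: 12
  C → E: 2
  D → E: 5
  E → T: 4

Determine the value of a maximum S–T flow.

Augment S→T: bottleneck 2, flow now 2.
Augment S→B→T: bottleneck 3, flow now 5.
Augment S→D→E→T: bottleneck 4, flow now 9.
No augmenting path remains; maximum flow = 9.
In the residual graph, reachable from S: {S, B, C, D, E}.
Min-cut edges: S→T (2), B→T (3), E→T (4); capacity 2 + 3 + 4 = 9.
This cut is saturated, so no flow can exceed 9.

9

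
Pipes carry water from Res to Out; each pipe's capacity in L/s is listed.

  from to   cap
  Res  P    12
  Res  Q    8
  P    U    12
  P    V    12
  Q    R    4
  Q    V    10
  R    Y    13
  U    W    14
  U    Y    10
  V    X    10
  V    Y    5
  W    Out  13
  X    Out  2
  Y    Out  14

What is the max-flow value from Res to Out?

Augment Res→P→U→W→Out: bottleneck 12, flow now 12.
Augment Res→Q→R→Y→Out: bottleneck 4, flow now 16.
Augment Res→Q→V→X→Out: bottleneck 2, flow now 18.
Augment Res→Q→V→Y→Out: bottleneck 2, flow now 20.
No augmenting path remains; maximum flow = 20.
In the residual graph, reachable from Res: {Res}.
Min-cut edges: Res→P (12), Res→Q (8); capacity 12 + 8 = 20.
This cut is saturated, so no flow can exceed 20.

20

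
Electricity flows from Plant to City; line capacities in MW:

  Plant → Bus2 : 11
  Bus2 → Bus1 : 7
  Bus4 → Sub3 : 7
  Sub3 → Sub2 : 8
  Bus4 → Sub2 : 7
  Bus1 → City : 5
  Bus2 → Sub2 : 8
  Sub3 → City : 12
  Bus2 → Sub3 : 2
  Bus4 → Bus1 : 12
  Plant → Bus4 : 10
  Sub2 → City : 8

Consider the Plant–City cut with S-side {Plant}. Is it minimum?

Yes — it is a minimum cut (capacity 21).

Given cut capacity: 10 + 11 = 21.
Augment Plant→Bus4→Bus1→City: bottleneck 5, flow now 5.
Augment Plant→Bus4→Sub3→City: bottleneck 5, flow now 10.
Augment Plant→Bus2→Sub3→City: bottleneck 2, flow now 12.
Augment Plant→Bus2→Sub2→City: bottleneck 8, flow now 20.
Augment Plant→Bus2→Bus1→Bus4→Sub3→City: bottleneck 1, flow now 21. (uses reverse residual edge)
No augmenting path remains; maximum flow = 21.
Cut capacity 21 equals the max flow, so it is a minimum cut.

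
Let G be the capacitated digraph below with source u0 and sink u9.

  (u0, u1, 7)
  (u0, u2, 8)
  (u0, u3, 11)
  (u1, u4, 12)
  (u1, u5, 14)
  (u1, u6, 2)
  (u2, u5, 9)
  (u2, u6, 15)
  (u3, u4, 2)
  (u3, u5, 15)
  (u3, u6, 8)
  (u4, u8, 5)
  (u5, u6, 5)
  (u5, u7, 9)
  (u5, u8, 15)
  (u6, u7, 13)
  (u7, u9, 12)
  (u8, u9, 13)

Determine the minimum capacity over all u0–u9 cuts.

Augment u0→u1→u4→u8→u9: bottleneck 5, flow now 5.
Augment u0→u1→u5→u7→u9: bottleneck 2, flow now 7.
Augment u0→u2→u5→u7→u9: bottleneck 7, flow now 14.
Augment u0→u2→u5→u8→u9: bottleneck 1, flow now 15.
Augment u0→u3→u5→u8→u9: bottleneck 7, flow now 22.
Augment u0→u3→u6→u7→u9: bottleneck 3, flow now 25.
No augmenting path remains; maximum flow = 25.
By max-flow min-cut, the minimum cut capacity equals the max flow.
In the residual graph, reachable from u0: {u0, u1, u2, u3, u4, u5, u6, u7, u8}.
Min-cut edges: u7→u9 (12), u8→u9 (13); capacity 12 + 13 = 25.

25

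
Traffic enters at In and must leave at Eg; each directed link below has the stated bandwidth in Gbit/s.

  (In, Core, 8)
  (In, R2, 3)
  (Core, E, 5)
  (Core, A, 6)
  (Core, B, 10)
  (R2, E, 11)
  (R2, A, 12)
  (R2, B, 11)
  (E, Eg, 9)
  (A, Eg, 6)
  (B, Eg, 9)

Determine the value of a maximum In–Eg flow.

11

Augment In→Core→E→Eg: bottleneck 5, flow now 5.
Augment In→Core→A→Eg: bottleneck 3, flow now 8.
Augment In→R2→E→Eg: bottleneck 3, flow now 11.
No augmenting path remains; maximum flow = 11.
In the residual graph, reachable from In: {In}.
Min-cut edges: In→Core (8), In→R2 (3); capacity 8 + 3 = 11.
This cut is saturated, so no flow can exceed 11.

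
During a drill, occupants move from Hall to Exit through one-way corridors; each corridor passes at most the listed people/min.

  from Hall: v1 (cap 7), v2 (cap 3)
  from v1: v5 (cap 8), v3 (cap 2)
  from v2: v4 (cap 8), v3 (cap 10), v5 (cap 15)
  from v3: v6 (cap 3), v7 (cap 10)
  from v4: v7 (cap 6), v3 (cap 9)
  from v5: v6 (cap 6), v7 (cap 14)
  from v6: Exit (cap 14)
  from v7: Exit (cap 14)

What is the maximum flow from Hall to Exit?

10

Augment Hall→v1→v3→v6→Exit: bottleneck 2, flow now 2.
Augment Hall→v1→v5→v6→Exit: bottleneck 5, flow now 7.
Augment Hall→v2→v3→v6→Exit: bottleneck 1, flow now 8.
Augment Hall→v2→v3→v7→Exit: bottleneck 2, flow now 10.
No augmenting path remains; maximum flow = 10.
In the residual graph, reachable from Hall: {Hall}.
Min-cut edges: Hall→v1 (7), Hall→v2 (3); capacity 7 + 3 = 10.
This cut is saturated, so no flow can exceed 10.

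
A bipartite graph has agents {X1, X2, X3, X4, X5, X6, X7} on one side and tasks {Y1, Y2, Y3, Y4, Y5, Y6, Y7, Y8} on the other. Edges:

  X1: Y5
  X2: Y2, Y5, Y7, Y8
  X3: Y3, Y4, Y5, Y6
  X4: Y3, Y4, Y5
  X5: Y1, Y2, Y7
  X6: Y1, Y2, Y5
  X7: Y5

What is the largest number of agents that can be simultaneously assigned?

6

Unit-capacity flow: source→left, listed edges, right→sink; max matching = max flow.
Augmenting path X1→Y5 (+1); matched 1.
Augmenting path X2→Y2 (+1); matched 2.
Augmenting path X3→Y3 (+1); matched 3.
Augmenting path X4→Y4 (+1); matched 4.
Augmenting path X5→Y1 (+1); matched 5.
Augmenting path X6→Y1→X5→Y7 (+1); matched 6.
No augmenting path remains; maximum matching = 6.
König certificate: {X2, X3, X4, X5, X6, Y5} is a vertex cover of size 6 (every listed pair touches it), so no matching can be larger.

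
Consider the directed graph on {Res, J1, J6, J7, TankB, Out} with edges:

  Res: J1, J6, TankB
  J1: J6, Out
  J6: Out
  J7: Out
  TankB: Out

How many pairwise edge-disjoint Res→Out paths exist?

Assign every edge capacity 1; by Menger, the answer equals the max flow.
Path Res→J1→Out (+1); total 1.
Path Res→J6→Out (+1); total 2.
Path Res→TankB→Out (+1); total 3.
No residual Res→Out path; max flow = 3.
Certifying cut of size 3: {Res→J1, Res→J6, Res→TankB}.

3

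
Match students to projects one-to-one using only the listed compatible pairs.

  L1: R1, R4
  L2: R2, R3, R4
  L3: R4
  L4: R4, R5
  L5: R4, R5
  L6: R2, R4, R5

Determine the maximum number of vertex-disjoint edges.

Unit-capacity flow: source→left, listed edges, right→sink; max matching = max flow.
Augmenting path L1→R1 (+1); matched 1.
Augmenting path L2→R2 (+1); matched 2.
Augmenting path L3→R4 (+1); matched 3.
Augmenting path L4→R5 (+1); matched 4.
Augmenting path L6→R2→L2→R3 (+1); matched 5.
No augmenting path remains; maximum matching = 5.
König certificate: {L1, L2, L6, R4, R5} is a vertex cover of size 5 (every listed pair touches it), so no matching can be larger.

5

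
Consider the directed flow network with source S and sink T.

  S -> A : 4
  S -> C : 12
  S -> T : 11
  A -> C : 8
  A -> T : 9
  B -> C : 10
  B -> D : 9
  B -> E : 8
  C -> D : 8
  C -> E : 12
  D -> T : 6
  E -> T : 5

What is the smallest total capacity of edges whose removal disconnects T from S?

26

Augment S→T: bottleneck 11, flow now 11.
Augment S→A→T: bottleneck 4, flow now 15.
Augment S→C→D→T: bottleneck 6, flow now 21.
Augment S→C→E→T: bottleneck 5, flow now 26.
No augmenting path remains; maximum flow = 26.
By max-flow min-cut, the minimum cut capacity equals the max flow.
In the residual graph, reachable from S: {S, C, D, E}.
Min-cut edges: S→A (4), S→T (11), D→T (6), E→T (5); capacity 4 + 11 + 6 + 5 = 26.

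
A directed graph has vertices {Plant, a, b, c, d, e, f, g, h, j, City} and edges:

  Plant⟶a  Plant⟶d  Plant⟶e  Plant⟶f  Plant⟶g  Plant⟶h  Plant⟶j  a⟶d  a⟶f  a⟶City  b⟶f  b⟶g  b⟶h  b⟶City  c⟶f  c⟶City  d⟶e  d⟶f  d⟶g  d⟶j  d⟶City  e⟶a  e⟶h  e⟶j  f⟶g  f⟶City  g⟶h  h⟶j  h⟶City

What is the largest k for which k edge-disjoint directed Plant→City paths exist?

4

Assign every edge capacity 1; by Menger, the answer equals the max flow.
Path Plant→a→City (+1); total 1.
Path Plant→d→City (+1); total 2.
Path Plant→f→City (+1); total 3.
Path Plant→h→City (+1); total 4.
No residual Plant→City path; max flow = 4.
Certifying cut of size 4: {a→City, d→City, f→City, h→City}.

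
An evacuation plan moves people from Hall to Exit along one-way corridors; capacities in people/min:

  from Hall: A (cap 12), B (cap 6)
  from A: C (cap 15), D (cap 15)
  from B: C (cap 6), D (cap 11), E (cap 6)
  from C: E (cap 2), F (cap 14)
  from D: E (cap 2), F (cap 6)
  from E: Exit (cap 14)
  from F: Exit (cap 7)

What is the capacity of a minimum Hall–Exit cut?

Augment Hall→B→E→Exit: bottleneck 6, flow now 6.
Augment Hall→A→C→E→Exit: bottleneck 2, flow now 8.
Augment Hall→A→C→F→Exit: bottleneck 7, flow now 15.
Augment Hall→A→D→E→Exit: bottleneck 2, flow now 17.
No augmenting path remains; maximum flow = 17.
By max-flow min-cut, the minimum cut capacity equals the max flow.
In the residual graph, reachable from Hall: {Hall, A, C, D, F}.
Min-cut edges: Hall→B (6), C→E (2), D→E (2), F→Exit (7); capacity 6 + 2 + 2 + 7 = 17.

17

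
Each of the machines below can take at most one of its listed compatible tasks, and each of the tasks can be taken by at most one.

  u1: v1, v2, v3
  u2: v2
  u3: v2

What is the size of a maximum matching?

Unit-capacity flow: source→left, listed edges, right→sink; max matching = max flow.
Augmenting path u1→v1 (+1); matched 1.
Augmenting path u2→v2 (+1); matched 2.
No augmenting path remains; maximum matching = 2.
König certificate: {u1, v2} is a vertex cover of size 2 (every listed pair touches it), so no matching can be larger.

2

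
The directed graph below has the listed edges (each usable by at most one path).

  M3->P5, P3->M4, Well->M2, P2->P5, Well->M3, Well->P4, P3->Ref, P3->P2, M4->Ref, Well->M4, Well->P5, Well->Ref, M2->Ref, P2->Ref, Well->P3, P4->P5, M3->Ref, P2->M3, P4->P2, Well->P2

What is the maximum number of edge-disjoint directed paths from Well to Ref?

Assign every edge capacity 1; by Menger, the answer equals the max flow.
Path Well→Ref (+1); total 1.
Path Well→M2→Ref (+1); total 2.
Path Well→P3→Ref (+1); total 3.
Path Well→P2→Ref (+1); total 4.
Path Well→M4→Ref (+1); total 5.
Path Well→M3→Ref (+1); total 6.
No residual Well→Ref path; max flow = 6.
Certifying cut of size 6: {M3→Ref, P2→Ref, Well→M2, Well→M4, Well→P3, Well→Ref}.

6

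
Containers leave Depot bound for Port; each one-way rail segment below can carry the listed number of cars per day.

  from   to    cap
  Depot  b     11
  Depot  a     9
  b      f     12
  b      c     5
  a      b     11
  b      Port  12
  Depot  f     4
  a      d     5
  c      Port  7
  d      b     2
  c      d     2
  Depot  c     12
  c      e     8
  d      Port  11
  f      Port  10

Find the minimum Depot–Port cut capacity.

33

Augment Depot→b→Port: bottleneck 11, flow now 11.
Augment Depot→c→Port: bottleneck 7, flow now 18.
Augment Depot→f→Port: bottleneck 4, flow now 22.
Augment Depot→a→b→Port: bottleneck 1, flow now 23.
Augment Depot→a→d→Port: bottleneck 5, flow now 28.
Augment Depot→c→d→Port: bottleneck 2, flow now 30.
Augment Depot→a→b→f→Port: bottleneck 3, flow now 33.
No augmenting path remains; maximum flow = 33.
By max-flow min-cut, the minimum cut capacity equals the max flow.
In the residual graph, reachable from Depot: {Depot, c, e}.
Min-cut edges: Depot→a (9), Depot→b (11), Depot→f (4), c→d (2), c→Port (7); capacity 9 + 11 + 4 + 2 + 7 = 33.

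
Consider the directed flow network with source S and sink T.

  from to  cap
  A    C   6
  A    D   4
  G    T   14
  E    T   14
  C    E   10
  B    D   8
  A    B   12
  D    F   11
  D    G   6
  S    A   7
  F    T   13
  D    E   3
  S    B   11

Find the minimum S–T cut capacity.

15

Augment S→A→C→E→T: bottleneck 6, flow now 6.
Augment S→A→D→E→T: bottleneck 1, flow now 7.
Augment S→B→D→E→T: bottleneck 2, flow now 9.
Augment S→B→D→F→T: bottleneck 6, flow now 15.
No augmenting path remains; maximum flow = 15.
By max-flow min-cut, the minimum cut capacity equals the max flow.
In the residual graph, reachable from S: {S, B}.
Min-cut edges: S→A (7), B→D (8); capacity 7 + 8 = 15.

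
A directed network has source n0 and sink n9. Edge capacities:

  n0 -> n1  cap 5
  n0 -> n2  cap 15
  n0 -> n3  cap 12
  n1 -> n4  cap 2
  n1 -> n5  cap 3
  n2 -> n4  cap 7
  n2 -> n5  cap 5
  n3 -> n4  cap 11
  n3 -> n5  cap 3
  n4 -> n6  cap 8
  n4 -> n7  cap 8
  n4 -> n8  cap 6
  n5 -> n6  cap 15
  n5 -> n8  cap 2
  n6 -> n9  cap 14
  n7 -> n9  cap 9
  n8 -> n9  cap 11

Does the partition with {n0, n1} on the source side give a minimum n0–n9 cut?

Given cut capacity: 15 + 12 + 2 + 3 = 32.
Augment n0→n1→n4→n6→n9: bottleneck 2, flow now 2.
Augment n0→n1→n5→n6→n9: bottleneck 3, flow now 5.
Augment n0→n2→n4→n6→n9: bottleneck 6, flow now 11.
Augment n0→n2→n4→n7→n9: bottleneck 1, flow now 12.
Augment n0→n2→n5→n6→n9: bottleneck 3, flow now 15.
Augment n0→n2→n5→n8→n9: bottleneck 2, flow now 17.
Augment n0→n3→n4→n7→n9: bottleneck 7, flow now 24.
Augment n0→n3→n4→n8→n9: bottleneck 4, flow now 28.
Augment n0→n3→n5→n6→n4→n8→n9: bottleneck 1, flow now 29. (uses reverse residual edge)
No augmenting path remains; maximum flow = 29.
In the residual graph, reachable from n0: {n0, n2}.
Min-cut edges: n0→n1 (5), n0→n3 (12), n2→n4 (7), n2→n5 (5); capacity 5 + 12 + 7 + 5 = 29.
Cut capacity 32 exceeds the max flow 29, so it is not minimum.

No — its capacity is 32, but the minimum cut has capacity 29.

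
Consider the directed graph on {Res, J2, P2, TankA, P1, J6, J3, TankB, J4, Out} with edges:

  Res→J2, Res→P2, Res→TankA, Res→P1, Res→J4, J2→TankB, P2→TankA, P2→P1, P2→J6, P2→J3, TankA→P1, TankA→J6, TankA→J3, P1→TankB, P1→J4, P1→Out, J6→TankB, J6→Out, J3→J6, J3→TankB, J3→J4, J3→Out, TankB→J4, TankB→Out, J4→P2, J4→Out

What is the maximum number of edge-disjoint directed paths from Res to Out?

5

Assign every edge capacity 1; by Menger, the answer equals the max flow.
Path Res→P1→Out (+1); total 1.
Path Res→J4→Out (+1); total 2.
Path Res→J2→TankB→Out (+1); total 3.
Path Res→P2→J6→Out (+1); total 4.
Path Res→TankA→J3→Out (+1); total 5.
No residual Res→Out path; max flow = 5.
Certifying cut of size 5: {Res→J2, Res→J4, Res→P1, Res→P2, Res→TankA}.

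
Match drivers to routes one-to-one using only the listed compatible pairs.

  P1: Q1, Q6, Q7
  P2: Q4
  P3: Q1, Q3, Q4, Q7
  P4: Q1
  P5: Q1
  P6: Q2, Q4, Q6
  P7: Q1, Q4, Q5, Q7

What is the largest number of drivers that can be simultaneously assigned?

6

Unit-capacity flow: source→left, listed edges, right→sink; max matching = max flow.
Augmenting path P1→Q1 (+1); matched 1.
Augmenting path P2→Q4 (+1); matched 2.
Augmenting path P3→Q3 (+1); matched 3.
Augmenting path P6→Q2 (+1); matched 4.
Augmenting path P7→Q5 (+1); matched 5.
Augmenting path P4→Q1→P1→Q6 (+1); matched 6.
No augmenting path remains; maximum matching = 6.
König certificate: {P1, P2, P3, P6, P7, Q1} is a vertex cover of size 6 (every listed pair touches it), so no matching can be larger.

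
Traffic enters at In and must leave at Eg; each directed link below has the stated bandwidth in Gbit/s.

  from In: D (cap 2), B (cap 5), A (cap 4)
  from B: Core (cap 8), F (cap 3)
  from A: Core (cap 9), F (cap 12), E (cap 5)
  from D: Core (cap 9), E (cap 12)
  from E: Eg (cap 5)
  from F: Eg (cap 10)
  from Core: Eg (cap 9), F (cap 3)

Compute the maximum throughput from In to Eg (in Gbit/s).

Augment In→B→F→Eg: bottleneck 3, flow now 3.
Augment In→B→Core→Eg: bottleneck 2, flow now 5.
Augment In→A→E→Eg: bottleneck 4, flow now 9.
Augment In→D→E→Eg: bottleneck 1, flow now 10.
Augment In→D→Core→Eg: bottleneck 1, flow now 11.
No augmenting path remains; maximum flow = 11.
In the residual graph, reachable from In: {In}.
Min-cut edges: In→B (5), In→A (4), In→D (2); capacity 5 + 4 + 2 = 11.
This cut is saturated, so no flow can exceed 11.

11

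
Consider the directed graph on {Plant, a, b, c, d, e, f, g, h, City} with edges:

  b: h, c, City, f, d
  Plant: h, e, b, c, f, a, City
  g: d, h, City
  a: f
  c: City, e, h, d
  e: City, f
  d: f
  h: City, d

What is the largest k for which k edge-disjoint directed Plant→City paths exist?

5

Assign every edge capacity 1; by Menger, the answer equals the max flow.
Path Plant→City (+1); total 1.
Path Plant→b→City (+1); total 2.
Path Plant→c→City (+1); total 3.
Path Plant→e→City (+1); total 4.
Path Plant→h→City (+1); total 5.
No residual Plant→City path; max flow = 5.
Certifying cut of size 5: {Plant→City, Plant→b, Plant→c, Plant→e, Plant→h}.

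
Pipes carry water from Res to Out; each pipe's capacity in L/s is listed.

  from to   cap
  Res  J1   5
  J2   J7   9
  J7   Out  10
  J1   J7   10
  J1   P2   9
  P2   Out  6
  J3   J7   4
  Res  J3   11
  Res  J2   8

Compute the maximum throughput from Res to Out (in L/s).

15

Augment Res→J2→J7→Out: bottleneck 8, flow now 8.
Augment Res→J3→J7→Out: bottleneck 2, flow now 10.
Augment Res→J1→P2→Out: bottleneck 5, flow now 15.
No augmenting path remains; maximum flow = 15.
In the residual graph, reachable from Res: {Res, J2, J3, J7}.
Min-cut edges: Res→J1 (5), J7→Out (10); capacity 5 + 10 = 15.
This cut is saturated, so no flow can exceed 15.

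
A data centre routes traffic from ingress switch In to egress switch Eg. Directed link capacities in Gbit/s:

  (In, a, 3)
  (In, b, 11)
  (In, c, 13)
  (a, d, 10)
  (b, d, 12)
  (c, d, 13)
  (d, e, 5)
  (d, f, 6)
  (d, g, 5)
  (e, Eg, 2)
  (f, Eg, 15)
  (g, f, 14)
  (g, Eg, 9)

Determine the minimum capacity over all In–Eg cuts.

Augment In→a→d→e→Eg: bottleneck 2, flow now 2.
Augment In→a→d→f→Eg: bottleneck 1, flow now 3.
Augment In→b→d→f→Eg: bottleneck 5, flow now 8.
Augment In→b→d→g→Eg: bottleneck 5, flow now 13.
No augmenting path remains; maximum flow = 13.
By max-flow min-cut, the minimum cut capacity equals the max flow.
In the residual graph, reachable from In: {In, a, b, c, d, e}.
Min-cut edges: d→f (6), d→g (5), e→Eg (2); capacity 6 + 5 + 2 = 13.

13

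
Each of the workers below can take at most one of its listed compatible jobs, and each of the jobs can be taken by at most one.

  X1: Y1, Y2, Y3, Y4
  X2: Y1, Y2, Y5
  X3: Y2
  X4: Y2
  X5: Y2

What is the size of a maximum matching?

3

Unit-capacity flow: source→left, listed edges, right→sink; max matching = max flow.
Augmenting path X1→Y1 (+1); matched 1.
Augmenting path X2→Y2 (+1); matched 2.
Augmenting path X3→Y2→X2→Y5 (+1); matched 3.
No augmenting path remains; maximum matching = 3.
König certificate: {X1, X2, Y2} is a vertex cover of size 3 (every listed pair touches it), so no matching can be larger.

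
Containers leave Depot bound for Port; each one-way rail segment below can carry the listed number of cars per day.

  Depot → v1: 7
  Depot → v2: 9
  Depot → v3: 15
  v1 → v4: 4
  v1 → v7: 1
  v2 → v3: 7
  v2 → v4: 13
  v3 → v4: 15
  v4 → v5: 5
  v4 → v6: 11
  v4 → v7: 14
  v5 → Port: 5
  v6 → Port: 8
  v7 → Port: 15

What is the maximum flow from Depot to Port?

28

Augment Depot→v1→v7→Port: bottleneck 1, flow now 1.
Augment Depot→v1→v4→v5→Port: bottleneck 4, flow now 5.
Augment Depot→v2→v4→v5→Port: bottleneck 1, flow now 6.
Augment Depot→v2→v4→v6→Port: bottleneck 8, flow now 14.
Augment Depot→v3→v4→v7→Port: bottleneck 14, flow now 28.
No augmenting path remains; maximum flow = 28.
In the residual graph, reachable from Depot: {Depot, v1, v2, v3, v4, v6}.
Min-cut edges: v1→v7 (1), v4→v5 (5), v4→v7 (14), v6→Port (8); capacity 1 + 5 + 14 + 8 = 28.
This cut is saturated, so no flow can exceed 28.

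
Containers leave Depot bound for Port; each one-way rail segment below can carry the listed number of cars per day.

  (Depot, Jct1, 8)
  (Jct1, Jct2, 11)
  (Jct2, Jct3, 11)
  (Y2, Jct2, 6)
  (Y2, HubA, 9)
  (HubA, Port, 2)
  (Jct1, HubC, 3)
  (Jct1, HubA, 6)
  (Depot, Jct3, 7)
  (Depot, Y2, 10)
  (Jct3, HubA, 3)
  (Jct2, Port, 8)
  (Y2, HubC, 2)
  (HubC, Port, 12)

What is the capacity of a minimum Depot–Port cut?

15

Augment Depot→Y2→HubC→Port: bottleneck 2, flow now 2.
Augment Depot→Y2→HubA→Port: bottleneck 2, flow now 4.
Augment Depot→Y2→Jct2→Port: bottleneck 6, flow now 10.
Augment Depot→Jct1→HubC→Port: bottleneck 3, flow now 13.
Augment Depot→Jct1→Jct2→Port: bottleneck 2, flow now 15.
No augmenting path remains; maximum flow = 15.
By max-flow min-cut, the minimum cut capacity equals the max flow.
In the residual graph, reachable from Depot: {Depot, Y2, Jct3, Jct1, HubA, Jct2}.
Min-cut edges: Y2→HubC (2), Jct1→HubC (3), HubA→Port (2), Jct2→Port (8); capacity 2 + 3 + 2 + 8 = 15.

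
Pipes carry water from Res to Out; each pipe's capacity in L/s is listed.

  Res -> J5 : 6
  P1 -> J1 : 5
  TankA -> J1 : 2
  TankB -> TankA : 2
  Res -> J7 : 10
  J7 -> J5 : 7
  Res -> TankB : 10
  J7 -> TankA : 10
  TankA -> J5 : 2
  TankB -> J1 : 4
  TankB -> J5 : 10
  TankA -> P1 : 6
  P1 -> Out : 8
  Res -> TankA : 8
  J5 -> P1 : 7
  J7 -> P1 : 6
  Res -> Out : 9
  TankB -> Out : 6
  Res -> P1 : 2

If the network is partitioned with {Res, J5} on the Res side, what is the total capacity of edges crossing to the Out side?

Edges leaving {Res, J5}: Res→TankB (10), Res→J7 (10), Res→TankA (8), Res→P1 (2), Res→Out (9), J5→P1 (7).
Cut capacity = 10 + 10 + 8 + 2 + 9 + 7 = 46.

46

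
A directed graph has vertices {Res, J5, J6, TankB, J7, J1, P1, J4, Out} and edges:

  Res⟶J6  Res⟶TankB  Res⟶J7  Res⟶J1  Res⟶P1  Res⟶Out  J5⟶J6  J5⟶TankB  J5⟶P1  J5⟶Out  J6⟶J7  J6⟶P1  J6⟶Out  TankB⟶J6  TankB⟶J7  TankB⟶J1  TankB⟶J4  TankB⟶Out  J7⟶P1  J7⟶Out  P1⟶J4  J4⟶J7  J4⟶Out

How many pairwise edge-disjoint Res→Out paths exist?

5

Assign every edge capacity 1; by Menger, the answer equals the max flow.
Path Res→Out (+1); total 1.
Path Res→J6→Out (+1); total 2.
Path Res→TankB→Out (+1); total 3.
Path Res→J7→Out (+1); total 4.
Path Res→P1→J4→Out (+1); total 5.
No residual Res→Out path; max flow = 5.
Certifying cut of size 5: {Res→J6, Res→J7, Res→Out, Res→P1, Res→TankB}.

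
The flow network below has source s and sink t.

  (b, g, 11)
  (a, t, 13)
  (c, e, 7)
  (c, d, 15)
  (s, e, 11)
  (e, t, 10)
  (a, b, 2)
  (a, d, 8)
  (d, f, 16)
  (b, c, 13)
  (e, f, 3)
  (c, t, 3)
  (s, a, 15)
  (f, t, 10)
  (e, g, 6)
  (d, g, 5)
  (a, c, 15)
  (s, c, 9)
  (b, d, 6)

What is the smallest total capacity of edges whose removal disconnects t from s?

35

Augment s→a→t: bottleneck 13, flow now 13.
Augment s→c→t: bottleneck 3, flow now 16.
Augment s→e→t: bottleneck 10, flow now 26.
Augment s→e→f→t: bottleneck 1, flow now 27.
Augment s→a→d→f→t: bottleneck 2, flow now 29.
Augment s→c→d→f→t: bottleneck 6, flow now 35.
No augmenting path remains; maximum flow = 35.
By max-flow min-cut, the minimum cut capacity equals the max flow.
In the residual graph, reachable from s: {s}.
Min-cut edges: s→a (15), s→c (9), s→e (11); capacity 15 + 9 + 11 = 35.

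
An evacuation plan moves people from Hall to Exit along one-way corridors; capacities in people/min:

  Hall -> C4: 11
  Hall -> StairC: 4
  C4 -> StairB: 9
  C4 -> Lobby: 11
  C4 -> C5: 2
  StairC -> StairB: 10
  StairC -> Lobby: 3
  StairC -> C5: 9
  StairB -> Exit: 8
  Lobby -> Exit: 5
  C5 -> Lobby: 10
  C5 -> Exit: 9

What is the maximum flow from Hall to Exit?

15

Augment Hall→C4→StairB→Exit: bottleneck 8, flow now 8.
Augment Hall→C4→Lobby→Exit: bottleneck 3, flow now 11.
Augment Hall→StairC→Lobby→Exit: bottleneck 2, flow now 13.
Augment Hall→StairC→C5→Exit: bottleneck 2, flow now 15.
No augmenting path remains; maximum flow = 15.
In the residual graph, reachable from Hall: {Hall}.
Min-cut edges: Hall→C4 (11), Hall→StairC (4); capacity 11 + 4 = 15.
This cut is saturated, so no flow can exceed 15.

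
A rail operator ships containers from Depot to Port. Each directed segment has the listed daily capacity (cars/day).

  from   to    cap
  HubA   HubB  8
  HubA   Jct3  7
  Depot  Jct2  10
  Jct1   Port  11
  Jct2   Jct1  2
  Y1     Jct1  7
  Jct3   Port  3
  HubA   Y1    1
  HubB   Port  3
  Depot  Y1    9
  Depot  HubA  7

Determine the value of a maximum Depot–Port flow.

Augment Depot→Jct2→Jct1→Port: bottleneck 2, flow now 2.
Augment Depot→Y1→Jct1→Port: bottleneck 7, flow now 9.
Augment Depot→HubA→Jct3→Port: bottleneck 3, flow now 12.
Augment Depot→HubA→HubB→Port: bottleneck 3, flow now 15.
No augmenting path remains; maximum flow = 15.
In the residual graph, reachable from Depot: {Depot, Jct2, Y1, HubA, Jct3, HubB}.
Min-cut edges: Jct2→Jct1 (2), Y1→Jct1 (7), Jct3→Port (3), HubB→Port (3); capacity 2 + 7 + 3 + 3 = 15.
This cut is saturated, so no flow can exceed 15.

15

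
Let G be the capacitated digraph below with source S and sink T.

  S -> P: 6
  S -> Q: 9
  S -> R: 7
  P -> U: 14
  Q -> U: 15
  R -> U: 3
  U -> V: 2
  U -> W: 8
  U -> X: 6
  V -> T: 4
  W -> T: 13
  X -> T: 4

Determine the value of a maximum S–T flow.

Augment S→P→U→V→T: bottleneck 2, flow now 2.
Augment S→P→U→W→T: bottleneck 4, flow now 6.
Augment S→Q→U→W→T: bottleneck 4, flow now 10.
Augment S→Q→U→X→T: bottleneck 4, flow now 14.
No augmenting path remains; maximum flow = 14.
In the residual graph, reachable from S: {S, P, Q, R, U, X}.
Min-cut edges: U→V (2), U→W (8), X→T (4); capacity 2 + 8 + 4 = 14.
This cut is saturated, so no flow can exceed 14.

14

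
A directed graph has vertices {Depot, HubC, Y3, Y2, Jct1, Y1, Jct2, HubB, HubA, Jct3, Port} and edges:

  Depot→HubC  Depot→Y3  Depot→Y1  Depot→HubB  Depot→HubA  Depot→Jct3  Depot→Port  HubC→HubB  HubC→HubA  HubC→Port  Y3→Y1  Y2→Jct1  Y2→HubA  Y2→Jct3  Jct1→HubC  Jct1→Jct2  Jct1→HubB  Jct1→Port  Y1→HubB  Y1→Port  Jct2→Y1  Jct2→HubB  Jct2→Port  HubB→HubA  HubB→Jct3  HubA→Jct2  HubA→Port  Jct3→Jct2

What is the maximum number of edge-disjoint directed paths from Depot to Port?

5

Assign every edge capacity 1; by Menger, the answer equals the max flow.
Path Depot→Port (+1); total 1.
Path Depot→HubC→Port (+1); total 2.
Path Depot→Y1→Port (+1); total 3.
Path Depot→HubA→Port (+1); total 4.
Path Depot→Jct3→Jct2→Port (+1); total 5.
No residual Depot→Port path; max flow = 5.
Certifying cut of size 5: {Depot→HubC, Depot→Port, HubA→Port, Jct2→Port, Y1→Port}.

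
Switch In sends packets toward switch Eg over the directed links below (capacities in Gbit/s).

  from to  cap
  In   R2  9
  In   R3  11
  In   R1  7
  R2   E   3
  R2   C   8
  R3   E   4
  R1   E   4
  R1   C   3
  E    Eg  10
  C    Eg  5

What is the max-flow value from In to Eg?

Augment In→R2→E→Eg: bottleneck 3, flow now 3.
Augment In→R2→C→Eg: bottleneck 5, flow now 8.
Augment In→R3→E→Eg: bottleneck 4, flow now 12.
Augment In→R1→E→Eg: bottleneck 3, flow now 15.
No augmenting path remains; maximum flow = 15.
In the residual graph, reachable from In: {In, R2, R3, R1, E, C}.
Min-cut edges: E→Eg (10), C→Eg (5); capacity 10 + 5 = 15.
This cut is saturated, so no flow can exceed 15.

15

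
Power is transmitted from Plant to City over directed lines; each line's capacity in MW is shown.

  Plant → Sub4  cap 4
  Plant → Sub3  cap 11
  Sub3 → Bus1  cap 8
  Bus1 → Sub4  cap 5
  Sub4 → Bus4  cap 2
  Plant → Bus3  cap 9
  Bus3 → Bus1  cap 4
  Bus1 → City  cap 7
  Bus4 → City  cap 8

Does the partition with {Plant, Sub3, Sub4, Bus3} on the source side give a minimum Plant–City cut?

Given cut capacity: 8 + 2 + 4 = 14.
Augment Plant→Sub3→Bus1→City: bottleneck 7, flow now 7.
Augment Plant→Sub4→Bus4→City: bottleneck 2, flow now 9.
No augmenting path remains; maximum flow = 9.
In the residual graph, reachable from Plant: {Plant, Sub3, Sub4, Bus3, Bus1}.
Min-cut edges: Sub4→Bus4 (2), Bus1→City (7); capacity 2 + 7 = 9.
Cut capacity 14 exceeds the max flow 9, so it is not minimum.

No — its capacity is 14, but the minimum cut has capacity 9.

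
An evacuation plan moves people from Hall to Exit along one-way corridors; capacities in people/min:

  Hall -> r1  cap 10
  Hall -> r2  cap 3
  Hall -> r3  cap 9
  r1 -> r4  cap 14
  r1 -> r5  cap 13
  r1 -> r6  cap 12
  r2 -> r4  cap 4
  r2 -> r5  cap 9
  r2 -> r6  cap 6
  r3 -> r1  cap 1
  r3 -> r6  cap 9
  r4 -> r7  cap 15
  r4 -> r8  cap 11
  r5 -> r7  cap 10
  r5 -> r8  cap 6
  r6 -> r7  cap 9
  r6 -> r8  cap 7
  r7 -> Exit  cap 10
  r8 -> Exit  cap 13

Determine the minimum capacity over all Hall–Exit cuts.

22

Augment Hall→r1→r4→r7→Exit: bottleneck 10, flow now 10.
Augment Hall→r2→r4→r8→Exit: bottleneck 3, flow now 13.
Augment Hall→r3→r6→r8→Exit: bottleneck 7, flow now 20.
Augment Hall→r3→r1→r4→r8→Exit: bottleneck 1, flow now 21.
Augment Hall→r3→r6→r7→r4→r8→Exit: bottleneck 1, flow now 22. (uses reverse residual edge)
No augmenting path remains; maximum flow = 22.
By max-flow min-cut, the minimum cut capacity equals the max flow.
In the residual graph, reachable from Hall: {Hall}.
Min-cut edges: Hall→r1 (10), Hall→r2 (3), Hall→r3 (9); capacity 10 + 3 + 9 = 22.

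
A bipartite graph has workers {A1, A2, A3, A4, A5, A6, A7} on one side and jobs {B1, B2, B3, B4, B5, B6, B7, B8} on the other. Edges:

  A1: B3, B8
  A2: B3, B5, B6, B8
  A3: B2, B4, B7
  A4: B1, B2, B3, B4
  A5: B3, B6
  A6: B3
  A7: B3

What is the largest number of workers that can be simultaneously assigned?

Unit-capacity flow: source→left, listed edges, right→sink; max matching = max flow.
Augmenting path A1→B3 (+1); matched 1.
Augmenting path A2→B5 (+1); matched 2.
Augmenting path A3→B2 (+1); matched 3.
Augmenting path A4→B1 (+1); matched 4.
Augmenting path A5→B6 (+1); matched 5.
Augmenting path A6→B3→A1→B8 (+1); matched 6.
No augmenting path remains; maximum matching = 6.
König certificate: {A1, A2, A3, A4, A5, B3} is a vertex cover of size 6 (every listed pair touches it), so no matching can be larger.

6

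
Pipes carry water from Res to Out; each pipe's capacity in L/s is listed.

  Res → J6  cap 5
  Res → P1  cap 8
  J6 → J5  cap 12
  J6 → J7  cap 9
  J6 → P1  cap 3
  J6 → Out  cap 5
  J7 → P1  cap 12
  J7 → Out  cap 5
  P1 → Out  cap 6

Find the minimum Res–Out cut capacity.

11

Augment Res→J6→Out: bottleneck 5, flow now 5.
Augment Res→P1→Out: bottleneck 6, flow now 11.
No augmenting path remains; maximum flow = 11.
By max-flow min-cut, the minimum cut capacity equals the max flow.
In the residual graph, reachable from Res: {Res, P1}.
Min-cut edges: Res→J6 (5), P1→Out (6); capacity 5 + 6 = 11.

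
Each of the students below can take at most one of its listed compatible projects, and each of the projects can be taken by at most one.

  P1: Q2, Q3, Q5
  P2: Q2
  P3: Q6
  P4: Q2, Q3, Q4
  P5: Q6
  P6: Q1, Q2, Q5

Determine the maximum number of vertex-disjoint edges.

5

Unit-capacity flow: source→left, listed edges, right→sink; max matching = max flow.
Augmenting path P1→Q2 (+1); matched 1.
Augmenting path P3→Q6 (+1); matched 2.
Augmenting path P4→Q3 (+1); matched 3.
Augmenting path P6→Q1 (+1); matched 4.
Augmenting path P2→Q2→P1→Q5 (+1); matched 5.
No augmenting path remains; maximum matching = 5.
König certificate: {P1, P2, P4, P6, Q6} is a vertex cover of size 5 (every listed pair touches it), so no matching can be larger.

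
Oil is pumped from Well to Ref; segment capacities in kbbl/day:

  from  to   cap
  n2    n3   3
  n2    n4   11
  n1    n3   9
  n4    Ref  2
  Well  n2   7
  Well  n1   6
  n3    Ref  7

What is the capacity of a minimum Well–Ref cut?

Augment Well→n1→n3→Ref: bottleneck 6, flow now 6.
Augment Well→n2→n3→Ref: bottleneck 1, flow now 7.
Augment Well→n2→n4→Ref: bottleneck 2, flow now 9.
No augmenting path remains; maximum flow = 9.
By max-flow min-cut, the minimum cut capacity equals the max flow.
In the residual graph, reachable from Well: {Well, n1, n2, n3, n4}.
Min-cut edges: n3→Ref (7), n4→Ref (2); capacity 7 + 2 = 9.

9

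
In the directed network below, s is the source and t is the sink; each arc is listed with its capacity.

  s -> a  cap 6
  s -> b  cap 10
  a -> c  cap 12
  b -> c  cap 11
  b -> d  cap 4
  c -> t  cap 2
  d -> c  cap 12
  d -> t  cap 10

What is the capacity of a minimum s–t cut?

6

Augment s→a→c→t: bottleneck 2, flow now 2.
Augment s→b→d→t: bottleneck 4, flow now 6.
No augmenting path remains; maximum flow = 6.
By max-flow min-cut, the minimum cut capacity equals the max flow.
In the residual graph, reachable from s: {s, a, b, c}.
Min-cut edges: b→d (4), c→t (2); capacity 4 + 2 = 6.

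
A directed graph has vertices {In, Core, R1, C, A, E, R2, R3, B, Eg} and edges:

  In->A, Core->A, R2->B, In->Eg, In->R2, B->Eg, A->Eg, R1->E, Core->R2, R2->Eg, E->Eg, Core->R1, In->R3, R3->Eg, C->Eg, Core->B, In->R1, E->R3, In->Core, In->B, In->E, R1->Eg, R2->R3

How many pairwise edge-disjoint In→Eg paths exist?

Assign every edge capacity 1; by Menger, the answer equals the max flow.
Path In→Eg (+1); total 1.
Path In→R1→Eg (+1); total 2.
Path In→A→Eg (+1); total 3.
Path In→E→Eg (+1); total 4.
Path In→R2→Eg (+1); total 5.
Path In→R3→Eg (+1); total 6.
Path In→B→Eg (+1); total 7.
No residual In→Eg path; max flow = 7.
Certifying cut of size 7: {A→Eg, B→Eg, E→Eg, In→Eg, R1→Eg, R2→Eg, R3→Eg}.

7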